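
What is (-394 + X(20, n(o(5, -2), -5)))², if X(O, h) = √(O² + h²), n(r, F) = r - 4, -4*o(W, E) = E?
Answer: (788 - √1649)²/4 ≈ 1.3965e+5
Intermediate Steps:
o(W, E) = -E/4
n(r, F) = -4 + r
(-394 + X(20, n(o(5, -2), -5)))² = (-394 + √(20² + (-4 - ¼*(-2))²))² = (-394 + √(400 + (-4 + ½)²))² = (-394 + √(400 + (-7/2)²))² = (-394 + √(400 + 49/4))² = (-394 + √(1649/4))² = (-394 + √1649/2)²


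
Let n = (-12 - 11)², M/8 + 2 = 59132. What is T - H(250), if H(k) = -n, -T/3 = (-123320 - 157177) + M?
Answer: -577100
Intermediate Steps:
M = 473040 (M = -16 + 8*59132 = -16 + 473056 = 473040)
T = -577629 (T = -3*((-123320 - 157177) + 473040) = -3*(-280497 + 473040) = -3*192543 = -577629)
n = 529 (n = (-23)² = 529)
H(k) = -529 (H(k) = -1*529 = -529)
T - H(250) = -577629 - 1*(-529) = -577629 + 529 = -577100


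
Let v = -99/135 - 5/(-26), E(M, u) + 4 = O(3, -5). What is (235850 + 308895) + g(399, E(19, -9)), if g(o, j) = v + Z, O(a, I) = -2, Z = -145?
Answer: 212393789/390 ≈ 5.4460e+5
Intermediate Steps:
E(M, u) = -6 (E(M, u) = -4 - 2 = -6)
v = -211/390 (v = -99*1/135 - 5*(-1/26) = -11/15 + 5/26 = -211/390 ≈ -0.54103)
g(o, j) = -56761/390 (g(o, j) = -211/390 - 145 = -56761/390)
(235850 + 308895) + g(399, E(19, -9)) = (235850 + 308895) - 56761/390 = 544745 - 56761/390 = 212393789/390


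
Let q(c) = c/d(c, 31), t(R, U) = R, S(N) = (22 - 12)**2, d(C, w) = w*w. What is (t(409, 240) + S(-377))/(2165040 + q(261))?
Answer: 489149/2080603701 ≈ 0.00023510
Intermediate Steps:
d(C, w) = w**2
S(N) = 100 (S(N) = 10**2 = 100)
q(c) = c/961 (q(c) = c/(31**2) = c/961)
(t(409, 240) + S(-377))/(2165040 + q(261)) = (409 + 100)/(2165040 + (1/961)*261) = 509/(2165040 + 261/961) = 509/(2080603701/961) = 509*(961/2080603701) = 489149/2080603701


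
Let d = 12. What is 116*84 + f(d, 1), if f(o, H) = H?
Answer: 9745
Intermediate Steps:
116*84 + f(d, 1) = 116*84 + 1 = 9744 + 1 = 9745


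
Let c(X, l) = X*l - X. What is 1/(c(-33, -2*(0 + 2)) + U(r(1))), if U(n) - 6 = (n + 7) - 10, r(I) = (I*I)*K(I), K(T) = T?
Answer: 1/169 ≈ 0.0059172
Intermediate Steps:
c(X, l) = -X + X*l
r(I) = I³ (r(I) = (I*I)*I = I²*I = I³)
U(n) = 3 + n (U(n) = 6 + ((n + 7) - 10) = 6 + ((7 + n) - 10) = 6 + (-3 + n) = 3 + n)
1/(c(-33, -2*(0 + 2)) + U(r(1))) = 1/(-33*(-1 - 2*(0 + 2)) + (3 + 1³)) = 1/(-33*(-1 - 2*2) + (3 + 1)) = 1/(-33*(-1 - 4) + 4) = 1/(-33*(-5) + 4) = 1/(165 + 4) = 1/169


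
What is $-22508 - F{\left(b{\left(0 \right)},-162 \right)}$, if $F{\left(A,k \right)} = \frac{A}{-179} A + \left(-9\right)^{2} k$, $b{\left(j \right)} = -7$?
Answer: $- \frac{1680045}{179} \approx -9385.7$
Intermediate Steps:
$F{\left(A,k \right)} = 81 k - \frac{A^{2}}{179}$ ($F{\left(A,k \right)} = A \left(- \frac{1}{179}\right) A + 81 k = - \frac{A}{179} A + 81 k = - \frac{A^{2}}{179} + 81 k = 81 k - \frac{A^{2}}{179}$)
$-22508 - F{\left(b{\left(0 \right)},-162 \right)} = -22508 - \left(81 \left(-162\right) - \frac{\left(-7\right)^{2}}{179}\right) = -22508 - \left(-13122 - \frac{49}{179}\right) = -22508 - - \frac{2348887}{179} = -22508 + \frac{2348887}{179} = - \frac{1680045}{179}$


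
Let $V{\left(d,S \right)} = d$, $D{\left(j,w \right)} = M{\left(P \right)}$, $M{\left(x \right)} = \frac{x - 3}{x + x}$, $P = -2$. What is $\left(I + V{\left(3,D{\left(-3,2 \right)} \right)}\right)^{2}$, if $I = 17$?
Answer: $400$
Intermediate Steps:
$M{\left(x \right)} = \frac{-3 + x}{2 x}$
$D{\left(j,w \right)} = \frac{5}{4}$ ($D{\left(j,w \right)} = \frac{-3 - 2}{2 \left(-2\right)} = \frac{1}{2} \left(- \frac{1}{2}\right) \left(-5\right) = \frac{5}{4}$)
$\left(I + V{\left(3,D{\left(-3,2 \right)} \right)}\right)^{2} = \left(17 + 3\right)^{2} = 20^{2} = 400$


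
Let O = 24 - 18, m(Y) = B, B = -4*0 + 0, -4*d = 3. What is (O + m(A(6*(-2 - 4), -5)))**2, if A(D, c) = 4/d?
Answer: 36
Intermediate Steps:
d = -3/4 (d = -1/4*3 = -3/4 ≈ -0.75000)
B = 0 (B = 0 + 0 = 0)
A(D, c) = -16/3 (A(D, c) = 4/(-3/4) = 4*(-4/3) = -16/3)
m(Y) = 0
O = 6
(O + m(A(6*(-2 - 4), -5)))**2 = (6 + 0)**2 = 6**2 = 36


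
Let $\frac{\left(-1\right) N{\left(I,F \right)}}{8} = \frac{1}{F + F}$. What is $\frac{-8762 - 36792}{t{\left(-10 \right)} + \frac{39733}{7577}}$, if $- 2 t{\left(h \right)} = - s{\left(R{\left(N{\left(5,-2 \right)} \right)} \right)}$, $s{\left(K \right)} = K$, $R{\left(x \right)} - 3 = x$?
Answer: $- \frac{690325316}{117351} \approx -5882.6$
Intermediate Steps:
$N{\left(I,F \right)} = - \frac{4}{F}$ ($N{\left(I,F \right)} = - \frac{8}{F + F} = - \frac{8}{2 F} = - 8 \frac{1}{2 F} = - \frac{4}{F}$)
$R{\left(x \right)} = 3 + x$
$t{\left(h \right)} = \frac{5}{2}$ ($t{\left(h \right)} = - \frac{\left(-1\right) \left(3 - \frac{4}{-2}\right)}{2} = - \frac{\left(-1\right) \left(3 - -2\right)}{2} = - \frac{\left(-1\right) \left(3 + 2\right)}{2} = - \frac{\left(-1\right) 5}{2} = \left(- \frac{1}{2}\right) \left(-5\right) = \frac{5}{2}$)
$\frac{-8762 - 36792}{t{\left(-10 \right)} + \frac{39733}{7577}} = \frac{-8762 - 36792}{\frac{5}{2} + \frac{39733}{7577}} = - \frac{45554}{\frac{5}{2} + 39733 \cdot \frac{1}{7577}} = - \frac{45554}{\frac{5}{2} + \frac{39733}{7577}} = - \frac{45554}{\frac{117351}{15154}} = \left(-45554\right) \frac{15154}{117351} = - \frac{690325316}{117351}$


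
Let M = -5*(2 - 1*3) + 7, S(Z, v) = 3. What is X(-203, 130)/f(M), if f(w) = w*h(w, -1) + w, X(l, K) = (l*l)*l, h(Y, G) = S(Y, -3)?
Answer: -8365427/48 ≈ -1.7428e+5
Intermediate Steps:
h(Y, G) = 3
M = 12 (M = -5*(2 - 3) + 7 = -5*(-1) + 7 = 5 + 7 = 12)
X(l, K) = l**3 (X(l, K) = l**2*l = l**3)
f(w) = 4*w (f(w) = w*3 + w = 3*w + w = 4*w)
X(-203, 130)/f(M) = (-203)**3/((4*12)) = -8365427/48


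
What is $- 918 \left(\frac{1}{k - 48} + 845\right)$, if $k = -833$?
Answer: $- \frac{683399592}{881} \approx -7.7571 \cdot 10^{5}$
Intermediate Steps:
$- 918 \left(\frac{1}{k - 48} + 845\right) = - 918 \left(\frac{1}{-833 - 48} + 845\right) = - 918 \left(\frac{1}{-881} + 845\right) = - 918 \left(- \frac{1}{881} + 845\right) = \left(-918\right) \frac{744444}{881} = - \frac{683399592}{881}$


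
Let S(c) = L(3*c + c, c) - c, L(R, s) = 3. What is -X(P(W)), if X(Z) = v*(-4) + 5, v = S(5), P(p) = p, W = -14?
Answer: -13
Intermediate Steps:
S(c) = 3 - c
v = -2 (v = 3 - 1*5 = 3 - 5 = -2)
X(Z) = 13 (X(Z) = -2*(-4) + 5 = 8 + 5 = 13)
-X(P(W)) = -1*13 = -13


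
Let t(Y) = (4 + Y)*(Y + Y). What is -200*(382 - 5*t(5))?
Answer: 13600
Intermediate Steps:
t(Y) = 2*Y*(4 + Y) (t(Y) = (4 + Y)*(2*Y) = 2*Y*(4 + Y))
-200*(382 - 5*t(5)) = -200*(382 - 10*5*(4 + 5)) = -200*(382 - 10*5*9) = -200*(382 - 5*90) = -200*(382 - 450) = -200*(-68) = 13600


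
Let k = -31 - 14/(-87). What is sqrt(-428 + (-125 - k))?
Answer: 2*I*sqrt(988059)/87 ≈ 22.851*I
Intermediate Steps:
k = -2683/87 (k = -31 - 14*(-1)/87 = -31 - 1*(-14/87) = -31 + 14/87 = -2683/87 ≈ -30.839)
sqrt(-428 + (-125 - k)) = sqrt(-428 + (-125 - 1*(-2683/87))) = sqrt(-428 + (-125 + 2683/87)) = sqrt(-428 - 8192/87) = sqrt(-45428/87) = 2*I*sqrt(988059)/87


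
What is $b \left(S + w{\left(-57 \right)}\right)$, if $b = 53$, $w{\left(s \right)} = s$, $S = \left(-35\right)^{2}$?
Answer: $61904$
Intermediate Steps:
$S = 1225$
$b \left(S + w{\left(-57 \right)}\right) = 53 \left(1225 - 57\right) = 53 \cdot 1168 = 61904$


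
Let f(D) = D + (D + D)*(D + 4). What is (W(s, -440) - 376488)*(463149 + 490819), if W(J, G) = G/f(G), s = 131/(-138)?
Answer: -312826187272432/871 ≈ -3.5916e+11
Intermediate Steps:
f(D) = D + 2*D*(4 + D) (f(D) = D + (2*D)*(4 + D) = D + 2*D*(4 + D))
s = -131/138 (s = 131*(-1/138) = -131/138 ≈ -0.94928)
W(J, G) = 1/(9 + 2*G) (W(J, G) = G/((G*(9 + 2*G))) = G*(1/(G*(9 + 2*G))) = 1/(9 + 2*G))
(W(s, -440) - 376488)*(463149 + 490819) = (1/(9 + 2*(-440)) - 376488)*(463149 + 490819) = (1/(9 - 880) - 376488)*953968 = (1/(-871) - 376488)*953968 = (-1/871 - 376488)*953968 = -327921049/871*953968 = -312826187272432/871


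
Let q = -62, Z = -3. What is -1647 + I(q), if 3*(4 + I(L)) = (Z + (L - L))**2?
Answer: -1648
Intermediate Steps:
I(L) = -1 (I(L) = -4 + (-3 + (L - L))**2/3 = -4 + (-3 + 0)**2/3 = -4 + (1/3)*(-3)**2 = -4 + (1/3)*9 = -4 + 3 = -1)
-1647 + I(q) = -1647 - 1 = -1648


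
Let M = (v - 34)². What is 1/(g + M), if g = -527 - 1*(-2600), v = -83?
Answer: 1/15762 ≈ 6.3444e-5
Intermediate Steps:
g = 2073 (g = -527 + 2600 = 2073)
M = 13689 (M = (-83 - 34)² = (-117)² = 13689)
1/(g + M) = 1/(2073 + 13689) = 1/15762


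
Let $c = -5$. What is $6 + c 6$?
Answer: $-24$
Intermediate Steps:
$6 + c 6 = 6 - 30 = -24$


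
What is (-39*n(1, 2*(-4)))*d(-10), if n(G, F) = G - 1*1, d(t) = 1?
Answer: 0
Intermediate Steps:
n(G, F) = -1 + G (n(G, F) = G - 1 = -1 + G)
(-39*n(1, 2*(-4)))*d(-10) = -39*(-1 + 1)*1 = -39*0*1 = 0*1 = 0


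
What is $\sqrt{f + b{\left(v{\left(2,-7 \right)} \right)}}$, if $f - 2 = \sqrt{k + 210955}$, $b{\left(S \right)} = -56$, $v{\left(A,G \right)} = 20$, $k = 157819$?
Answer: $\sqrt{-54 + 7 \sqrt{7526}} \approx 23.522$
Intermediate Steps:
$f = 2 + 7 \sqrt{7526}$ ($f = 2 + \sqrt{157819 + 210955} = 2 + \sqrt{368774} = 2 + 7 \sqrt{7526} \approx 609.27$)
$\sqrt{f + b{\left(v{\left(2,-7 \right)} \right)}} = \sqrt{\left(2 + 7 \sqrt{7526}\right) - 56} = \sqrt{-54 + 7 \sqrt{7526}}$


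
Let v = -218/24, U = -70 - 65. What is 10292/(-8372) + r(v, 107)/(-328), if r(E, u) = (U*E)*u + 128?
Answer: -1102927047/2746016 ≈ -401.65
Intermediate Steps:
U = -135
v = -109/12 (v = -218*1/24 = -109/12 ≈ -9.0833)
r(E, u) = 128 - 135*E*u (r(E, u) = (-135*E)*u + 128 = -135*E*u + 128 = 128 - 135*E*u)
10292/(-8372) + r(v, 107)/(-328) = 10292/(-8372) + (128 - 135*(-109/12)*107)/(-328) = 10292*(-1/8372) + (128 + 524835/4)*(-1/328) = -2573/2093 + (525347/4)*(-1/328) = -2573/2093 - 525347/1312 = -1102927047/2746016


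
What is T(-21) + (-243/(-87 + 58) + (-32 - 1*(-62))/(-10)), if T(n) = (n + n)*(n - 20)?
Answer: 50094/29 ≈ 1727.4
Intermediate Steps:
T(n) = 2*n*(-20 + n) (T(n) = (2*n)*(-20 + n) = 2*n*(-20 + n))
T(-21) + (-243/(-87 + 58) + (-32 - 1*(-62))/(-10)) = 2*(-21)*(-20 - 21) + (-243/(-87 + 58) + (-32 - 1*(-62))/(-10)) = 2*(-21)*(-41) + (-243/(-29) + (-32 + 62)*(-1/10)) = 1722 + (-243*(-1/29) + 30*(-1/10)) = 1722 + (243/29 - 3) = 1722 + 156/29 = 50094/29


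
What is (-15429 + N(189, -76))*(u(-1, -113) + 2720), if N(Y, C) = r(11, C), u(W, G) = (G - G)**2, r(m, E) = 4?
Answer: -41956000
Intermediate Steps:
u(W, G) = 0 (u(W, G) = 0**2 = 0)
N(Y, C) = 4
(-15429 + N(189, -76))*(u(-1, -113) + 2720) = (-15429 + 4)*(0 + 2720) = -15425*2720 = -41956000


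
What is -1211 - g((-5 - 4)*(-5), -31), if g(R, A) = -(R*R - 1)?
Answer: 813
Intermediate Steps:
g(R, A) = 1 - R² (g(R, A) = -(R² - 1) = -(-1 + R²) = 1 - R²)
-1211 - g((-5 - 4)*(-5), -31) = -1211 - (1 - ((-5 - 4)*(-5))²) = -1211 - (1 - (-9*(-5))²) = -1211 - (1 - 1*45²) = -1211 - (1 - 1*2025) = -1211 - (1 - 2025) = -1211 - 1*(-2024) = -1211 + 2024 = 813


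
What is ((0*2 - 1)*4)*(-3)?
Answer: 12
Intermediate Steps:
((0*2 - 1)*4)*(-3) = ((0 - 1)*4)*(-3) = -1*4*(-3) = -4*(-3) = 12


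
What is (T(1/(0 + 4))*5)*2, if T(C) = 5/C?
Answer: 200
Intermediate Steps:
(T(1/(0 + 4))*5)*2 = ((5/(1/(0 + 4)))*5)*2 = ((5/(1/4))*5)*2 = ((5/(¼))*5)*2 = ((5*4)*5)*2 = (20*5)*2 = 100*2 = 200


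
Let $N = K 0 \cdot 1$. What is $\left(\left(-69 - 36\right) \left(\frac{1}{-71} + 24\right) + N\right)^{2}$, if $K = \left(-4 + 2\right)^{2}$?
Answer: $\frac{31974804225}{5041} \approx 6.343 \cdot 10^{6}$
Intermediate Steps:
$K = 4$ ($K = \left(-2\right)^{2} = 4$)
$N = 0$ ($N = 4 \cdot 0 \cdot 1 = 4 \cdot 0 = 0$)
$\left(\left(-69 - 36\right) \left(\frac{1}{-71} + 24\right) + N\right)^{2} = \left(\left(-69 - 36\right) \left(\frac{1}{-71} + 24\right) + 0\right)^{2} = \left(- 105 \left(- \frac{1}{71} + 24\right) + 0\right)^{2} = \left(\left(-105\right) \frac{1703}{71} + 0\right)^{2} = \left(- \frac{178815}{71} + 0\right)^{2} = \left(- \frac{178815}{71}\right)^{2} = \frac{31974804225}{5041}$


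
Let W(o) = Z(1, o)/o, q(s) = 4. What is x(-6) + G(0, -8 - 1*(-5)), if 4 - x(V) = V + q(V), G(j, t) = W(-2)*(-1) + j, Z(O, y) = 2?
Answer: 7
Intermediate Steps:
W(o) = 2/o
G(j, t) = 1 + j (G(j, t) = (2/(-2))*(-1) + j = (2*(-1/2))*(-1) + j = -1*(-1) + j = 1 + j)
x(V) = -V (x(V) = 4 - (V + 4) = 4 - (4 + V) = 4 + (-4 - V) = -V)
x(-6) + G(0, -8 - 1*(-5)) = -1*(-6) + (1 + 0) = 6 + 1 = 7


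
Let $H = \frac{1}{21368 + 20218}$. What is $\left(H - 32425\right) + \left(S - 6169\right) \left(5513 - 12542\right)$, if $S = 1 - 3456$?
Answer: $\frac{2811823708207}{41586} \approx 6.7615 \cdot 10^{7}$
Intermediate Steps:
$H = \frac{1}{41586} \approx 2.4047 \cdot 10^{-5}$
$S = -3455$ ($S = 1 - 3456 = -3455$)
$\left(H - 32425\right) + \left(S - 6169\right) \left(5513 - 12542\right) = \left(\frac{1}{41586} - 32425\right) + \left(-3455 - 6169\right) \left(5513 - 12542\right) = - \frac{1348426049}{41586} - -67647096 = - \frac{1348426049}{41586} + 67647096 = \frac{2811823708207}{41586}$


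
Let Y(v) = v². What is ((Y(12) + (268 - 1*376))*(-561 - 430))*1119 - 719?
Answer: -39922163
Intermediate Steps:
((Y(12) + (268 - 1*376))*(-561 - 430))*1119 - 719 = ((12² + (268 - 1*376))*(-561 - 430))*1119 - 719 = ((144 + (268 - 376))*(-991))*1119 - 719 = ((144 - 108)*(-991))*1119 - 719 = (36*(-991))*1119 - 719 = -35676*1119 - 719 = -39921444 - 719 = -39922163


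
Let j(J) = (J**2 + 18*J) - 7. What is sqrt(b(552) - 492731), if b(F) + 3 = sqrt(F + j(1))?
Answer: sqrt(-492734 + 2*sqrt(141)) ≈ 701.93*I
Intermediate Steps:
j(J) = -7 + J**2 + 18*J
b(F) = -3 + sqrt(12 + F) (b(F) = -3 + sqrt(F + (-7 + 1**2 + 18*1)) = -3 + sqrt(F + (-7 + 1 + 18)) = -3 + sqrt(F + 12) = -3 + sqrt(12 + F))
sqrt(b(552) - 492731) = sqrt((-3 + sqrt(12 + 552)) - 492731) = sqrt((-3 + sqrt(564)) - 492731) = sqrt((-3 + 2*sqrt(141)) - 492731) = sqrt(-492734 + 2*sqrt(141))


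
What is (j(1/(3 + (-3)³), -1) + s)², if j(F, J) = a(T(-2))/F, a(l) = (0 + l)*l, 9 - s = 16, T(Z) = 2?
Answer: 10609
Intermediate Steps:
s = -7 (s = 9 - 1*16 = 9 - 16 = -7)
a(l) = l² (a(l) = l*l = l²)
j(F, J) = 4/F (j(F, J) = 2²/F = 4/F)
(j(1/(3 + (-3)³), -1) + s)² = (4/(1/(3 + (-3)³)) - 7)² = (4/(1/(3 - 27)) - 7)² = (4/(1/(-24)) - 7)² = (4/(-1/24) - 7)² = (4*(-24) - 7)² = (-96 - 7)² = (-103)² = 10609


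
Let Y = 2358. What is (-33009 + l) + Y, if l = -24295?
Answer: -54946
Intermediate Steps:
(-33009 + l) + Y = (-33009 - 24295) + 2358 = -57304 + 2358 = -54946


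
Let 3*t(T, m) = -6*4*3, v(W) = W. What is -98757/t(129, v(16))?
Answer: 32919/8 ≈ 4114.9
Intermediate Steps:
t(T, m) = -24 (t(T, m) = (-6*4*3)/3 = (-24*3)/3 = (⅓)*(-72) = -24)
-98757/t(129, v(16)) = -98757/(-24) = -98757*(-1/24) = 32919/8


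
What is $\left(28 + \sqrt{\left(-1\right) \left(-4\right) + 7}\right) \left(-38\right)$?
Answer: $-1064 - 38 \sqrt{11} \approx -1190.0$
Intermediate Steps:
$\left(28 + \sqrt{\left(-1\right) \left(-4\right) + 7}\right) \left(-38\right) = \left(28 + \sqrt{4 + 7}\right) \left(-38\right) = \left(28 + \sqrt{11}\right) \left(-38\right) = -1064 - 38 \sqrt{11}$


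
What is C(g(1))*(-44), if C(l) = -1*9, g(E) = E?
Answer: 396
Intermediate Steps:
C(l) = -9
C(g(1))*(-44) = -9*(-44) = 396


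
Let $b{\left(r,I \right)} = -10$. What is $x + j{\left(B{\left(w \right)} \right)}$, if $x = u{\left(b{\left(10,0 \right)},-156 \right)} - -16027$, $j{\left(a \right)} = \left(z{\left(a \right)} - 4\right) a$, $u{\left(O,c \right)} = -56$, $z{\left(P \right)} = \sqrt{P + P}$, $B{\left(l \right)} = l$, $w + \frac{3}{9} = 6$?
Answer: $\frac{47845}{3} + \frac{17 \sqrt{102}}{9} \approx 15967.0$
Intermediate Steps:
$w = \frac{17}{3}$ ($w = - \frac{1}{3} + 6 = \frac{17}{3} \approx 5.6667$)
$z{\left(P \right)} = \sqrt{2} \sqrt{P}$ ($z{\left(P \right)} = \sqrt{2 P} = \sqrt{2} \sqrt{P}$)
$j{\left(a \right)} = a \left(-4 + \sqrt{2} \sqrt{a}\right)$ ($j{\left(a \right)} = \left(\sqrt{2} \sqrt{a} - 4\right) a = \left(-4 + \sqrt{2} \sqrt{a}\right) a = a \left(-4 + \sqrt{2} \sqrt{a}\right)$)
$x = 15971$ ($x = -56 - -16027 = -56 + 16027 = 15971$)
$x + j{\left(B{\left(w \right)} \right)} = 15971 + \frac{17 \left(-4 + \sqrt{2} \sqrt{\frac{17}{3}}\right)}{3} = 15971 + \frac{17 \left(-4 + \sqrt{2} \frac{\sqrt{51}}{3}\right)}{3} = 15971 + \frac{17 \left(-4 + \frac{\sqrt{102}}{3}\right)}{3} = 15971 - \left(\frac{68}{3} - \frac{17 \sqrt{102}}{9}\right) = \frac{47845}{3} + \frac{17 \sqrt{102}}{9}$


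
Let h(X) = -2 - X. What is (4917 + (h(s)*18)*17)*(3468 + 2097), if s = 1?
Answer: 22254435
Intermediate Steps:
(4917 + (h(s)*18)*17)*(3468 + 2097) = (4917 + ((-2 - 1*1)*18)*17)*(3468 + 2097) = (4917 + ((-2 - 1)*18)*17)*5565 = (4917 - 3*18*17)*5565 = (4917 - 54*17)*5565 = (4917 - 918)*5565 = 3999*5565 = 22254435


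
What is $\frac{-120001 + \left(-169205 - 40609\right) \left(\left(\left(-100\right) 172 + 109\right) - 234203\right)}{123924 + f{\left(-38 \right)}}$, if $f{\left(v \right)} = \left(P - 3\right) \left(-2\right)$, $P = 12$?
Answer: $\frac{52724879315}{123906} \approx 4.2552 \cdot 10^{5}$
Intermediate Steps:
$f{\left(v \right)} = -18$ ($f{\left(v \right)} = \left(12 - 3\right) \left(-2\right) = 9 \left(-2\right) = -18$)
$\frac{-120001 + \left(-169205 - 40609\right) \left(\left(\left(-100\right) 172 + 109\right) - 234203\right)}{123924 + f{\left(-38 \right)}} = \frac{-120001 + \left(-169205 - 40609\right) \left(\left(\left(-100\right) 172 + 109\right) - 234203\right)}{123924 - 18} = \frac{-120001 - 209814 \left(\left(-17200 + 109\right) - 234203\right)}{123906} = \left(-120001 - 209814 \left(-17091 - 234203\right)\right) \frac{1}{123906} = \left(-120001 - -52724999316\right) \frac{1}{123906} = \left(-120001 + 52724999316\right) \frac{1}{123906} = 52724879315 \cdot \frac{1}{123906} = \frac{52724879315}{123906}$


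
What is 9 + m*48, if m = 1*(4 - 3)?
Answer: 57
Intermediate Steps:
m = 1 (m = 1*1 = 1)
9 + m*48 = 9 + 1*48 = 9 + 48 = 57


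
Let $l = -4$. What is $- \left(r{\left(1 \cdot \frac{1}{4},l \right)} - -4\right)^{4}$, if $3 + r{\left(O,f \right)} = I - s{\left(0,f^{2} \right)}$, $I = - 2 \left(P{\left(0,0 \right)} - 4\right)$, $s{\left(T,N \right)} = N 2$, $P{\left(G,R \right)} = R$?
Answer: $-279841$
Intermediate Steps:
$s{\left(T,N \right)} = 2 N$
$I = 8$ ($I = - 2 \left(0 - 4\right) = \left(-2\right) \left(-4\right) = 8$)
$r{\left(O,f \right)} = 5 - 2 f^{2}$ ($r{\left(O,f \right)} = -3 - \left(-8 + 2 f^{2}\right) = 5 - 2 f^{2}$)
$- \left(r{\left(1 \cdot \frac{1}{4},l \right)} - -4\right)^{4} = - \left(\left(5 - 2 \left(-4\right)^{2}\right) - -4\right)^{4} = - \left(\left(5 - 32\right) + 4\right)^{4} = - \left(-27 + 4\right)^{4} = - \left(-23\right)^{4} = \left(-1\right) 279841 = -279841$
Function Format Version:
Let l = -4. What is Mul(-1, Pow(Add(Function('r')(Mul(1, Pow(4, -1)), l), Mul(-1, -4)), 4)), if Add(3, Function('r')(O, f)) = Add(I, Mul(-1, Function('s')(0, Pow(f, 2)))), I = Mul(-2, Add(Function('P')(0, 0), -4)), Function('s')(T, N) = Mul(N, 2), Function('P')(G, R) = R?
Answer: -279841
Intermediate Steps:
Function('s')(T, N) = Mul(2, N)
I = 8 (I = Mul(-2, Add(0, -4)) = Mul(-2, -4) = 8)
Function('r')(O, f) = Add(5, Mul(-2, Pow(f, 2))) (Function('r')(O, f) = Add(-3, Add(8, Mul(-1, Mul(2, Pow(f, 2))))) = Add(-3, Add(8, Mul(-2, Pow(f, 2)))) = Add(5, Mul(-2, Pow(f, 2))))
Mul(-1, Pow(Add(Function('r')(Mul(1, Pow(4, -1)), l), Mul(-1, -4)), 4)) = Mul(-1, Pow(Add(Add(5, Mul(-2, Pow(-4, 2))), Mul(-1, -4)), 4)) = Mul(-1, Pow(Add(Add(5, Mul(-2, 16)), 4), 4)) = Mul(-1, Pow(Add(Add(5, -32), 4), 4)) = Mul(-1, Pow(Add(-27, 4), 4)) = Mul(-1, Pow(-23, 4)) = Mul(-1, 279841) = -279841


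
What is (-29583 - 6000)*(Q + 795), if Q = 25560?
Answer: -937789965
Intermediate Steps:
(-29583 - 6000)*(Q + 795) = (-29583 - 6000)*(25560 + 795) = -35583*26355 = -937789965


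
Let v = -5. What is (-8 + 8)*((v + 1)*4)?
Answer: 0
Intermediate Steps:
(-8 + 8)*((v + 1)*4) = (-8 + 8)*((-5 + 1)*4) = 0*(-4*4) = 0*(-16) = 0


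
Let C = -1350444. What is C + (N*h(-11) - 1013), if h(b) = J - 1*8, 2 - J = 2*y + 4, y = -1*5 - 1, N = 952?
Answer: -1349553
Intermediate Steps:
y = -6 (y = -5 - 1 = -6)
J = 10 (J = 2 - (2*(-6) + 4) = 2 - (-12 + 4) = 2 - 1*(-8) = 2 + 8 = 10)
h(b) = 2 (h(b) = 10 - 1*8 = 10 - 8 = 2)
C + (N*h(-11) - 1013) = -1350444 + (952*2 - 1013) = -1350444 + (1904 - 1013) = -1350444 + 891 = -1349553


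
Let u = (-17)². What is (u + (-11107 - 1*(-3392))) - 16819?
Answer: -24245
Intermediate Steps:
u = 289
(u + (-11107 - 1*(-3392))) - 16819 = (289 + (-11107 - 1*(-3392))) - 16819 = (289 + (-11107 + 3392)) - 16819 = (289 - 7715) - 16819 = -7426 - 16819 = -24245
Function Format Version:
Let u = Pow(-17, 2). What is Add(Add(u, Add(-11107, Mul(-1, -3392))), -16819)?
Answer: -24245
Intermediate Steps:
u = 289
Add(Add(u, Add(-11107, Mul(-1, -3392))), -16819) = Add(Add(289, Add(-11107, Mul(-1, -3392))), -16819) = Add(Add(289, Add(-11107, 3392)), -16819) = Add(Add(289, -7715), -16819) = Add(-7426, -16819) = -24245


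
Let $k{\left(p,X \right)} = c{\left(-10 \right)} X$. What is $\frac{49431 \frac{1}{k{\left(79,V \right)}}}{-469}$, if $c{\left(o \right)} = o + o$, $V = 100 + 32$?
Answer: $\frac{16477}{412720} \approx 0.039923$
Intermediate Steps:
$V = 132$
$c{\left(o \right)} = 2 o$
$k{\left(p,X \right)} = - 20 X$ ($k{\left(p,X \right)} = 2 \left(-10\right) X = - 20 X$)
$\frac{49431 \frac{1}{k{\left(79,V \right)}}}{-469} = \frac{49431 \frac{1}{\left(-20\right) 132}}{-469} = \frac{49431}{-2640} \left(- \frac{1}{469}\right) = 49431 \left(- \frac{1}{2640}\right) \left(- \frac{1}{469}\right) = \left(- \frac{16477}{880}\right) \left(- \frac{1}{469}\right) = \frac{16477}{412720}$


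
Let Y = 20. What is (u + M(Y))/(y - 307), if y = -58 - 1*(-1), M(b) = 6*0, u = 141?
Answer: -141/364 ≈ -0.38736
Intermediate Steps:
M(b) = 0
y = -57 (y = -58 + 1 = -57)
(u + M(Y))/(y - 307) = (141 + 0)/(-57 - 307) = 141/(-364) = 141*(-1/364) = -141/364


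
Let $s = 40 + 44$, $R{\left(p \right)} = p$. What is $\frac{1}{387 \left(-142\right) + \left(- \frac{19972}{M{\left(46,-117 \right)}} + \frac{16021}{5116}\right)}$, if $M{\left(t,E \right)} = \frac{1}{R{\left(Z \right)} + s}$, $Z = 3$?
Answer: $- \frac{5116}{9170506067} \approx -5.5787 \cdot 10^{-7}$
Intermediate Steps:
$s = 84$
$M{\left(t,E \right)} = \frac{1}{87}$ ($M{\left(t,E \right)} = \frac{1}{3 + 84} = \frac{1}{87}$)
$\frac{1}{387 \left(-142\right) + \left(- \frac{19972}{M{\left(46,-117 \right)}} + \frac{16021}{5116}\right)} = \frac{1}{387 \left(-142\right) + \left(- 19972 \frac{1}{\frac{1}{87}} + \frac{16021}{5116}\right)} = \frac{1}{-54954 + \left(\left(-19972\right) 87 + 16021 \cdot \frac{1}{5116}\right)} = \frac{1}{-54954 + \left(-1737564 + \frac{16021}{5116}\right)} = \frac{1}{-54954 - \frac{8889361403}{5116}} = \frac{1}{- \frac{9170506067}{5116}} = - \frac{5116}{9170506067}$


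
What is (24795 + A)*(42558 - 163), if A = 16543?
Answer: 1752524510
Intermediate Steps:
(24795 + A)*(42558 - 163) = (24795 + 16543)*(42558 - 163) = 41338*42395 = 1752524510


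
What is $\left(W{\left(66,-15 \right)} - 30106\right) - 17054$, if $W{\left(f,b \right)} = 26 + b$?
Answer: $-47149$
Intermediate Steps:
$\left(W{\left(66,-15 \right)} - 30106\right) - 17054 = \left(\left(26 - 15\right) - 30106\right) - 17054 = \left(11 - 30106\right) - 17054 = -30095 - 17054 = -47149$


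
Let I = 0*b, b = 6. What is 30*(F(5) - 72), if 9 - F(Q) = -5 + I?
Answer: -1740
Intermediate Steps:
I = 0 (I = 0*6 = 0)
F(Q) = 14 (F(Q) = 9 - (-5 + 0) = 9 - 1*(-5) = 9 + 5 = 14)
30*(F(5) - 72) = 30*(14 - 72) = 30*(-58) = -1740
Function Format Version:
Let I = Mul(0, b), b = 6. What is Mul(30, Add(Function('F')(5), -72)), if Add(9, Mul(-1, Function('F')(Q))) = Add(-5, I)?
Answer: -1740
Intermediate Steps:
I = 0 (I = Mul(0, 6) = 0)
Function('F')(Q) = 14 (Function('F')(Q) = Add(9, Mul(-1, Add(-5, 0))) = Add(9, Mul(-1, -5)) = Add(9, 5) = 14)
Mul(30, Add(Function('F')(5), -72)) = Mul(30, Add(14, -72)) = Mul(30, -58) = -1740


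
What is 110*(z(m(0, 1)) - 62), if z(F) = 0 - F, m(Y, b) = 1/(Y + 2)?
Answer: -6875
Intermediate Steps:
m(Y, b) = 1/(2 + Y)
z(F) = -F
110*(z(m(0, 1)) - 62) = 110*(-1/(2 + 0) - 62) = 110*(-1/2 - 62) = 110*(-125/2) = -6875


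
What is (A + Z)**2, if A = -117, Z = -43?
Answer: 25600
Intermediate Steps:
(A + Z)**2 = (-117 - 43)**2 = (-160)**2 = 25600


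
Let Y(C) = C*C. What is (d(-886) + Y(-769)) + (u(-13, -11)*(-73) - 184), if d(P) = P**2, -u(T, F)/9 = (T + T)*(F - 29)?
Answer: 2059453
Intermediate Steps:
Y(C) = C**2
u(T, F) = -18*T*(-29 + F) (u(T, F) = -9*(T + T)*(F - 29) = -9*2*T*(-29 + F) = -18*T*(-29 + F))
(d(-886) + Y(-769)) + (u(-13, -11)*(-73) - 184) = ((-886)**2 + (-769)**2) + ((18*(-13)*(29 - 1*(-11)))*(-73) - 184) = (784996 + 591361) + ((18*(-13)*(29 + 11))*(-73) - 184) = 1376357 + ((18*(-13)*40)*(-73) - 184) = 1376357 + (-9360*(-73) - 184) = 1376357 + (683280 - 184) = 1376357 + 683096 = 2059453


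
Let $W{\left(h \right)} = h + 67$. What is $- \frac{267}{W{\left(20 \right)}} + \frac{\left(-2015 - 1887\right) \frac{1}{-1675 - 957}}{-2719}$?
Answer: $- \frac{318516735}{103767916} \approx -3.0695$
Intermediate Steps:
$W{\left(h \right)} = 67 + h$
$- \frac{267}{W{\left(20 \right)}} + \frac{\left(-2015 - 1887\right) \frac{1}{-1675 - 957}}{-2719} = - \frac{267}{67 + 20} + \frac{\left(-2015 - 1887\right) \frac{1}{-1675 - 957}}{-2719} = - \frac{267}{87} + - \frac{3902}{-2632} \left(- \frac{1}{2719}\right) = \left(-267\right) \frac{1}{87} + \left(-3902\right) \left(- \frac{1}{2632}\right) \left(- \frac{1}{2719}\right) = - \frac{89}{29} + \frac{1951}{1316} \left(- \frac{1}{2719}\right) = - \frac{89}{29} - \frac{1951}{3578204} = - \frac{318516735}{103767916}$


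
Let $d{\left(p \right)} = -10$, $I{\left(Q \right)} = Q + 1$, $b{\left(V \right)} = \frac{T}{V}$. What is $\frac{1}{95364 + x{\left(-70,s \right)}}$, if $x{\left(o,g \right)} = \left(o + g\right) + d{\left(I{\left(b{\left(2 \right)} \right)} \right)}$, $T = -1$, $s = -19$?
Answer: $\frac{1}{95265} \approx 1.0497 \cdot 10^{-5}$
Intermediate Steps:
$b{\left(V \right)} = - \frac{1}{V}$
$I{\left(Q \right)} = 1 + Q$
$x{\left(o,g \right)} = -10 + g + o$ ($x{\left(o,g \right)} = \left(o + g\right) - 10 = \left(g + o\right) - 10 = -10 + g + o$)
$\frac{1}{95364 + x{\left(-70,s \right)}} = \frac{1}{95364 - 99} = \frac{1}{95265}$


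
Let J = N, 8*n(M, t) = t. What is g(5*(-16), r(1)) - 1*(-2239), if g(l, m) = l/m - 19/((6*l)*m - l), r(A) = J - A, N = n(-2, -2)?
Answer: 1566021/680 ≈ 2303.0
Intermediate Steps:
n(M, t) = t/8
N = -¼ (N = (⅛)*(-2) = -¼ ≈ -0.25000)
J = -¼ ≈ -0.25000
r(A) = -¼ - A
g(l, m) = -19/(-l + 6*l*m) + l/m (g(l, m) = l/m - 19/(6*l*m - l) = l/m - 19/(-l + 6*l*m) = -19/(-l + 6*l*m) + l/m)
g(5*(-16), r(1)) - 1*(-2239) = (-(5*(-16))² - 19*(-¼ - 1*1) + 6*(-¼ - 1*1)*(5*(-16))²)/(((5*(-16)))*(-¼ - 1*1)*(-1 + 6*(-¼ - 1*1))) - 1*(-2239) = (-1*(-80)² - 19*(-¼ - 1) + 6*(-¼ - 1)*(-80)²)/((-80)*(-¼ - 1)*(-1 + 6*(-¼ - 1))) + 2239 = -(-1*6400 - 19*(-5/4) + 6*(-5/4)*6400)/(80*(-5/4)*(-1 + 6*(-5/4))) + 2239 = -1/80*(-⅘)*(-6400 + 95/4 - 48000)/(-1 - 15/2) + 2239 = -1/80*(-⅘)*(-217505/4)/(-17/2) + 2239 = -1/80*(-⅘)*(-2/17)*(-217505/4) + 2239 = 43501/680 + 2239 = 1566021/680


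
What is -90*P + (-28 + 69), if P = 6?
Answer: -499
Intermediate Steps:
-90*P + (-28 + 69) = -90*6 + (-28 + 69) = -540 + 41 = -499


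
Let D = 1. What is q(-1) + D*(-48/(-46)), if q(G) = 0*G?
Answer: 24/23 ≈ 1.0435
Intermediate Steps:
q(G) = 0
q(-1) + D*(-48/(-46)) = 0 + 1*(-48/(-46)) = 0 + 1*(-48*(-1/46)) = 0 + 1*(24/23) = 0 + 24/23 = 24/23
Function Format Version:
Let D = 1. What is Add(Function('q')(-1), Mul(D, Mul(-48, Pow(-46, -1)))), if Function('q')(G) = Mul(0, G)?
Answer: Rational(24, 23) ≈ 1.0435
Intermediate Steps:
Function('q')(G) = 0
Add(Function('q')(-1), Mul(D, Mul(-48, Pow(-46, -1)))) = Add(0, Mul(1, Mul(-48, Pow(-46, -1)))) = Add(0, Mul(1, Mul(-48, Rational(-1, 46)))) = Add(0, Mul(1, Rational(24, 23))) = Add(0, Rational(24, 23)) = Rational(24, 23)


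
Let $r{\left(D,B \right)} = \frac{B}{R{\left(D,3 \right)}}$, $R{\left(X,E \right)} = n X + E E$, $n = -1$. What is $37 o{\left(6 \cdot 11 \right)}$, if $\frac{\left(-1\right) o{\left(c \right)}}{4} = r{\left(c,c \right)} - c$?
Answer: $\frac{188848}{19} \approx 9939.4$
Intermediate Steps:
$R{\left(X,E \right)} = E^{2} - X$ ($R{\left(X,E \right)} = - X + E E = - X + E^{2} = E^{2} - X$)
$r{\left(D,B \right)} = \frac{B}{9 - D}$ ($r{\left(D,B \right)} = \frac{B}{3^{2} - D} = \frac{B}{9 - D}$)
$o{\left(c \right)} = 4 c - \frac{4 c}{9 - c}$ ($o{\left(c \right)} = - 4 \left(\frac{c}{9 - c} - c\right) = - 4 \left(- c + \frac{c}{9 - c}\right) = 4 c - \frac{4 c}{9 - c}$)
$37 o{\left(6 \cdot 11 \right)} = 37 \frac{4 \cdot 6 \cdot 11 \left(8 - 6 \cdot 11\right)}{9 - 6 \cdot 11} = 37 \cdot 4 \cdot 66 \frac{1}{9 - 66} \left(8 - 66\right) = 37 \cdot 4 \cdot 66 \frac{1}{-57} \left(-58\right) = 37 \cdot 4 \cdot 66 \left(- \frac{1}{57}\right) \left(-58\right) = 37 \cdot \frac{5104}{19} = \frac{188848}{19}$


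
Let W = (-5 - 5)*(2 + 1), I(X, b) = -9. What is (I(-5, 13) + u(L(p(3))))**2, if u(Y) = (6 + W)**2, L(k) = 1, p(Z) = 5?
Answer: 321489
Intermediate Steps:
W = -30 (W = -10*3 = -30)
u(Y) = 576 (u(Y) = (6 - 30)**2 = (-24)**2 = 576)
(I(-5, 13) + u(L(p(3))))**2 = (-9 + 576)**2 = 567**2 = 321489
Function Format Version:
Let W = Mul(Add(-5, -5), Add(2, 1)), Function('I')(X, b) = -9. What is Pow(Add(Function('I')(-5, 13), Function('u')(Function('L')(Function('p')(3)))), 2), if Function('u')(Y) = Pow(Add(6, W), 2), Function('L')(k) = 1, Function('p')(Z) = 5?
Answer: 321489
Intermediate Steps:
W = -30 (W = Mul(-10, 3) = -30)
Function('u')(Y) = 576 (Function('u')(Y) = Pow(Add(6, -30), 2) = Pow(-24, 2) = 576)
Pow(Add(Function('I')(-5, 13), Function('u')(Function('L')(Function('p')(3)))), 2) = Pow(Add(-9, 576), 2) = Pow(567, 2) = 321489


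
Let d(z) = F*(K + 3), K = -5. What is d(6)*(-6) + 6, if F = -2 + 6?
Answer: 54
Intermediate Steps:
F = 4
d(z) = -8 (d(z) = 4*(-5 + 3) = 4*(-2) = -8)
d(6)*(-6) + 6 = -8*(-6) + 6 = 48 + 6 = 54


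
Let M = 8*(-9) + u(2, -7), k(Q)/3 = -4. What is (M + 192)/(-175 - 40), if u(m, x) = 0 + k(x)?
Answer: -108/215 ≈ -0.50233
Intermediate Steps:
k(Q) = -12 (k(Q) = 3*(-4) = -12)
u(m, x) = -12 (u(m, x) = 0 - 12 = -12)
M = -84 (M = 8*(-9) - 12 = -72 - 12 = -84)
(M + 192)/(-175 - 40) = (-84 + 192)/(-175 - 40) = 108/(-215) = 108*(-1/215) = -108/215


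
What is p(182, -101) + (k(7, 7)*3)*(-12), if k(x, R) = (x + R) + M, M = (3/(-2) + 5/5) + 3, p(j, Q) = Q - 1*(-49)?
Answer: -646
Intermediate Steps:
p(j, Q) = 49 + Q (p(j, Q) = Q + 49 = 49 + Q)
M = 5/2 (M = (3*(-½) + 5*(⅕)) + 3 = (-3/2 + 1) + 3 = -½ + 3 = 5/2 ≈ 2.5000)
k(x, R) = 5/2 + R + x (k(x, R) = (x + R) + 5/2 = (R + x) + 5/2 = 5/2 + R + x)
p(182, -101) + (k(7, 7)*3)*(-12) = (49 - 101) + ((5/2 + 7 + 7)*3)*(-12) = -52 + ((33/2)*3)*(-12) = -52 + (99/2)*(-12) = -52 - 594 = -646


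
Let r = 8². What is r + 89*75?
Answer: 6739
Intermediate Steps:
r = 64
r + 89*75 = 64 + 89*75 = 64 + 6675 = 6739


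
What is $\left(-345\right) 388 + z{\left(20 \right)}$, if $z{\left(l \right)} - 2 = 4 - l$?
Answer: $-133874$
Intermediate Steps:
$z{\left(l \right)} = 6 - l$ ($z{\left(l \right)} = 2 - \left(-4 + l\right) = 6 - l$)
$\left(-345\right) 388 + z{\left(20 \right)} = \left(-345\right) 388 + \left(6 - 20\right) = -133860 + \left(6 - 20\right) = -133860 - 14 = -133874$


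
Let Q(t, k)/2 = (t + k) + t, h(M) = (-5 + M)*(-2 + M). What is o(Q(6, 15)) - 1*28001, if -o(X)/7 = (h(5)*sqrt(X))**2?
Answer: -28001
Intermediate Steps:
Q(t, k) = 2*k + 4*t (Q(t, k) = 2*((t + k) + t) = 2*((k + t) + t) = 2*(k + 2*t) = 2*k + 4*t)
o(X) = 0 (o(X) = -7*X*(10 + 5**2 - 7*5)**2 = -7*X*(10 + 25 - 35)**2 = -7*(0*sqrt(X))**2 = -7*0**2 = -7*0 = 0)
o(Q(6, 15)) - 1*28001 = 0 - 1*28001 = 0 - 28001 = -28001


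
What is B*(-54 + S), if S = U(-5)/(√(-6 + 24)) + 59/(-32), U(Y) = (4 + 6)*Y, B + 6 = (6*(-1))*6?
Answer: 37527/16 + 350*√2 ≈ 2840.4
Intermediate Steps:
B = -42 (B = -6 + (6*(-1))*6 = -6 - 6*6 = -6 - 36 = -42)
U(Y) = 10*Y
S = -59/32 - 25*√2/3 (S = (10*(-5))/(√(-6 + 24)) + 59/(-32) = -50*√2/6 + 59*(-1/32) = -50*√2/6 - 59/32 = -25*√2/3 - 59/32 = -59/32 - 25*√2/3 ≈ -13.629)
B*(-54 + S) = -42*(-54 + (-59/32 - 25*√2/3)) = -42*(-1787/32 - 25*√2/3) = 37527/16 + 350*√2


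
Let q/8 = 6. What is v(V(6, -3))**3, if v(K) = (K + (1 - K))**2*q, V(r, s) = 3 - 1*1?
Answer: 110592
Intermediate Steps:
V(r, s) = 2 (V(r, s) = 3 - 1 = 2)
q = 48 (q = 8*6 = 48)
v(K) = 48 (v(K) = (K + (1 - K))**2*48 = 1**2*48 = 1*48 = 48)
v(V(6, -3))**3 = 48**3 = 110592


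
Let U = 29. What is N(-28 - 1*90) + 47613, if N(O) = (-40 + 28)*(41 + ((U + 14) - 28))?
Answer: 46941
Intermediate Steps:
N(O) = -672 (N(O) = (-40 + 28)*(41 + ((29 + 14) - 28)) = -12*(41 + (43 - 28)) = -12*(41 + 15) = -12*56 = -672)
N(-28 - 1*90) + 47613 = -672 + 47613 = 46941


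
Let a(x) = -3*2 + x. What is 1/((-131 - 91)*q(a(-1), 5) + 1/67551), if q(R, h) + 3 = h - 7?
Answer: 67551/74981611 ≈ 0.00090090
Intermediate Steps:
a(x) = -6 + x
q(R, h) = -10 + h (q(R, h) = -3 + (h - 7) = -3 + (-7 + h) = -10 + h)
1/((-131 - 91)*q(a(-1), 5) + 1/67551) = 1/((-131 - 91)*(-10 + 5) + 1/67551) = 1/(-222*(-5) + 1/67551) = 1/(1110 + 1/67551) = 1/(74981611/67551) = 67551/74981611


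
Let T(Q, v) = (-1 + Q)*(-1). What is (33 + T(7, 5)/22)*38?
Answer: 13680/11 ≈ 1243.6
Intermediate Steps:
T(Q, v) = 1 - Q
(33 + T(7, 5)/22)*38 = (33 + (1 - 1*7)/22)*38 = (33 + (1 - 7)*(1/22))*38 = (33 - 6*1/22)*38 = (33 - 3/11)*38 = (360/11)*38 = 13680/11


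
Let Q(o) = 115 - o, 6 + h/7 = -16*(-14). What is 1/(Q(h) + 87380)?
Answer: 1/85969 ≈ 1.1632e-5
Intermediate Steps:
h = 1526 (h = -42 + 7*(-16*(-14)) = -42 + 7*224 = -42 + 1568 = 1526)
1/(Q(h) + 87380) = 1/((115 - 1*1526) + 87380) = 1/((115 - 1526) + 87380) = 1/(-1411 + 87380) = 1/85969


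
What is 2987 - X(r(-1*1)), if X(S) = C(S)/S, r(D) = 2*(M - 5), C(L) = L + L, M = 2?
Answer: 2985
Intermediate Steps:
C(L) = 2*L
r(D) = -6 (r(D) = 2*(2 - 5) = 2*(-3) = -6)
X(S) = 2 (X(S) = (2*S)/S = 2)
2987 - X(r(-1*1)) = 2987 - 1*2 = 2987 - 2 = 2985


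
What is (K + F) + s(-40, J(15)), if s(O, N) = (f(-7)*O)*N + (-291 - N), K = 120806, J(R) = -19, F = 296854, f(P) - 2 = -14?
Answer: 408268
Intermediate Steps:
f(P) = -12 (f(P) = 2 - 14 = -12)
s(O, N) = -291 - N - 12*N*O (s(O, N) = (-12*O)*N + (-291 - N) = -12*N*O + (-291 - N) = -291 - N - 12*N*O)
(K + F) + s(-40, J(15)) = (120806 + 296854) + (-291 - 1*(-19) - 12*(-19)*(-40)) = 417660 + (-291 + 19 - 9120) = 417660 - 9392 = 408268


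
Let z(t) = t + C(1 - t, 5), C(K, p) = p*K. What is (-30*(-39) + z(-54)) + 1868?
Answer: 3259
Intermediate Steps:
C(K, p) = K*p
z(t) = 5 - 4*t (z(t) = t + (1 - t)*5 = t + (5 - 5*t) = 5 - 4*t)
(-30*(-39) + z(-54)) + 1868 = (-30*(-39) + (5 - 4*(-54))) + 1868 = (1170 + (5 + 216)) + 1868 = (1170 + 221) + 1868 = 1391 + 1868 = 3259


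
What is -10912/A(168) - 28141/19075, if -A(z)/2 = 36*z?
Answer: -590389/1030050 ≈ -0.57316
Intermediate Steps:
A(z) = -72*z
-10912/A(168) - 28141/19075 = -10912/((-72*168)) - 28141/19075 = -10912/(-12096) - 28141*1/19075 = -10912*(-1/12096) - 28141/19075 = 341/378 - 28141/19075 = -590389/1030050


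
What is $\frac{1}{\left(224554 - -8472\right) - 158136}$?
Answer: $\frac{1}{74890} \approx 1.3353 \cdot 10^{-5}$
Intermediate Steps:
$\frac{1}{\left(224554 - -8472\right) - 158136} = \frac{1}{\left(224554 + 8472\right) - 158136} = \frac{1}{233026 - 158136} = \frac{1}{74890}$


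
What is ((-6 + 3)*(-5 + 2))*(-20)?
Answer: -180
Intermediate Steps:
((-6 + 3)*(-5 + 2))*(-20) = -3*(-3)*(-20) = 9*(-20) = -180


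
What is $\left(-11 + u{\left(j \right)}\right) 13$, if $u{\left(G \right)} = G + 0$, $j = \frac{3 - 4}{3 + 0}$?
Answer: $- \frac{442}{3} \approx -147.33$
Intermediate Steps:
$j = - \frac{1}{3} \approx -0.33333$
$u{\left(G \right)} = G$
$\left(-11 + u{\left(j \right)}\right) 13 = \left(-11 - \frac{1}{3}\right) 13 = \left(- \frac{34}{3}\right) 13 = - \frac{442}{3}$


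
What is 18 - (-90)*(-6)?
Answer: -522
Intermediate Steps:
18 - (-90)*(-6) = 18 - 90*6 = 18 - 540 = -522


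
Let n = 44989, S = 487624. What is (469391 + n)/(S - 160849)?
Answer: 34292/21785 ≈ 1.5741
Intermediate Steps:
(469391 + n)/(S - 160849) = (469391 + 44989)/(487624 - 160849) = 514380/326775 = 514380*(1/326775) = 34292/21785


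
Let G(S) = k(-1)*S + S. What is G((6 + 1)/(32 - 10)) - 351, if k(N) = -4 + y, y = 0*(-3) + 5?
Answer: -3854/11 ≈ -350.36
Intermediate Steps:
y = 5 (y = 0 + 5 = 5)
k(N) = 1 (k(N) = -4 + 5 = 1)
G(S) = 2*S (G(S) = 1*S + S = S + S = 2*S)
G((6 + 1)/(32 - 10)) - 351 = 2*((6 + 1)/(32 - 10)) - 351 = 2*(7/22) - 1*351 = 2*(7*(1/22)) - 351 = 2*(7/22) - 351 = 7/11 - 351 = -3854/11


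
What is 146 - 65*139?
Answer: -8889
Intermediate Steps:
146 - 65*139 = 146 - 9035 = -8889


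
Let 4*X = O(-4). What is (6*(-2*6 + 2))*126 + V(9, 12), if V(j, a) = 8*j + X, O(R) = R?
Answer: -7489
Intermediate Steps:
X = -1 (X = (1/4)*(-4) = -1)
V(j, a) = -1 + 8*j (V(j, a) = 8*j - 1 = -1 + 8*j)
(6*(-2*6 + 2))*126 + V(9, 12) = (6*(-2*6 + 2))*126 + (-1 + 8*9) = (6*(-12 + 2))*126 + (-1 + 72) = (6*(-10))*126 + 71 = -60*126 + 71 = -7560 + 71 = -7489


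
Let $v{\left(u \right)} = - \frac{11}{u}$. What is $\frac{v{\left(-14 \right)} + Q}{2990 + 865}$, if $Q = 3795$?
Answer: $\frac{53141}{53970} \approx 0.98464$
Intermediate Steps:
$\frac{v{\left(-14 \right)} + Q}{2990 + 865} = \frac{- \frac{11}{-14} + 3795}{2990 + 865} = \frac{\left(-11\right) \left(- \frac{1}{14}\right) + 3795}{3855} = \left(\frac{11}{14} + 3795\right) \frac{1}{3855} = \frac{53141}{14} \cdot \frac{1}{3855} = \frac{53141}{53970}$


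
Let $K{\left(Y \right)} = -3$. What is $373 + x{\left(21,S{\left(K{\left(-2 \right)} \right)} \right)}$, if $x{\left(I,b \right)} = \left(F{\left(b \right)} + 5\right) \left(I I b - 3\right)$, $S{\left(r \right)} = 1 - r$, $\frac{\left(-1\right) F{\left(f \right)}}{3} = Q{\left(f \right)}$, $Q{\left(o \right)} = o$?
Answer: $-11954$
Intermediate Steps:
$F{\left(f \right)} = - 3 f$
$x{\left(I,b \right)} = \left(-3 + b I^{2}\right) \left(5 - 3 b\right)$ ($x{\left(I,b \right)} = \left(- 3 b + 5\right) \left(I I b - 3\right) = \left(5 - 3 b\right) \left(I^{2} b - 3\right) = \left(5 - 3 b\right) \left(b I^{2} - 3\right) = \left(5 - 3 b\right) \left(-3 + b I^{2}\right) = \left(-3 + b I^{2}\right) \left(5 - 3 b\right)$)
$373 + x{\left(21,S{\left(K{\left(-2 \right)} \right)} \right)} = 373 + \left(-15 + 9 \left(1 - -3\right) - 3 \cdot 21^{2} \left(1 - -3\right)^{2} + 5 \left(1 - -3\right) 21^{2}\right) = 373 + \left(-15 + 9 \left(1 + 3\right) - 1323 \left(1 + 3\right)^{2} + 5 \left(1 + 3\right) 441\right) = 373 + \left(-15 + 9 \cdot 4 - 1323 \cdot 4^{2} + 5 \cdot 4 \cdot 441\right) = 373 + \left(-15 + 36 - 1323 \cdot 16 + 8820\right) = 373 + \left(-15 + 36 - 21168 + 8820\right) = 373 - 12327 = -11954$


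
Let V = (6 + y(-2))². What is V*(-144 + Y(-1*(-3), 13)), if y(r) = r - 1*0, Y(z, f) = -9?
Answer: -2448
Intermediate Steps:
y(r) = r (y(r) = r + 0 = r)
V = 16 (V = (6 - 2)² = 4² = 16)
V*(-144 + Y(-1*(-3), 13)) = 16*(-144 - 9) = 16*(-153) = -2448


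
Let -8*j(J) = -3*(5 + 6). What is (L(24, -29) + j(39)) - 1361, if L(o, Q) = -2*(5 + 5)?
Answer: -11015/8 ≈ -1376.9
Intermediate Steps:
j(J) = 33/8 (j(J) = -(-3)*(5 + 6)/8 = -(-3)*11/8 = -⅛*(-33) = 33/8)
L(o, Q) = -20 (L(o, Q) = -2*10 = -20)
(L(24, -29) + j(39)) - 1361 = (-20 + 33/8) - 1361 = -127/8 - 1361 = -11015/8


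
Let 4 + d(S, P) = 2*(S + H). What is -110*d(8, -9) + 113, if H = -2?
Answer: -767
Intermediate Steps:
d(S, P) = -8 + 2*S (d(S, P) = -4 + 2*(S - 2) = -4 + 2*(-2 + S) = -4 + (-4 + 2*S) = -8 + 2*S)
-110*d(8, -9) + 113 = -110*(-8 + 2*8) + 113 = -110*(-8 + 16) + 113 = -110*8 + 113 = -880 + 113 = -767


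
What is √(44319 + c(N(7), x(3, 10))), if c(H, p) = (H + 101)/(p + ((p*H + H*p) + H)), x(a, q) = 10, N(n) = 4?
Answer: 3*√43512506/94 ≈ 210.52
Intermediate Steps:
c(H, p) = (101 + H)/(H + p + 2*H*p) (c(H, p) = (101 + H)/(p + ((H*p + H*p) + H)) = (101 + H)/(p + (2*H*p + H)) = (101 + H)/(p + (H + 2*H*p)) = (101 + H)/(H + p + 2*H*p))
√(44319 + c(N(7), x(3, 10))) = √(44319 + (101 + 4)/(4 + 10 + 2*4*10)) = √(44319 + 105/(4 + 10 + 80)) = √(44319 + 105/94) = √(4166091/94) = 3*√43512506/94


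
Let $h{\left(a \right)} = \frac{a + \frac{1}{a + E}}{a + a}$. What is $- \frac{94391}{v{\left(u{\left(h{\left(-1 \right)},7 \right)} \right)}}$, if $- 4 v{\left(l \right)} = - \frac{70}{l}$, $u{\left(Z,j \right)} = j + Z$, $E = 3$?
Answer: $- \frac{2737339}{70} \approx -39105.0$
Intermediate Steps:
$h{\left(a \right)} = \frac{a + \frac{1}{3 + a}}{2 a}$ ($h{\left(a \right)} = \frac{a + \frac{1}{a + 3}}{a + a} = \frac{a + \frac{1}{3 + a}}{2 a}$)
$u{\left(Z,j \right)} = Z + j$
$v{\left(l \right)} = \frac{35}{2 l}$ ($v{\left(l \right)} = - \frac{\left(-70\right) \frac{1}{l}}{4} = \frac{35}{2 l}$)
$- \frac{94391}{v{\left(u{\left(h{\left(-1 \right)},7 \right)} \right)}} = - \frac{94391}{\frac{35}{2} \frac{1}{\frac{1 + \left(-1\right)^{2} + 3 \left(-1\right)}{2 \left(-1\right) \left(3 - 1\right)} + 7}} = - \frac{94391}{\frac{35}{2} \frac{1}{\frac{1}{2} \left(-1\right) \frac{1}{2} \left(1 + 1 - 3\right) + 7}} = - \frac{94391}{\frac{35}{2} \frac{1}{\frac{1}{2} \left(-1\right) \frac{1}{2} \left(-1\right) + 7}} = - \frac{94391}{\frac{35}{2} \frac{1}{\frac{1}{4} + 7}} = - \frac{94391}{\frac{35}{2} \frac{1}{\frac{29}{4}}} = - \frac{94391}{\frac{35}{2} \cdot \frac{4}{29}} = - \frac{94391}{\frac{70}{29}} = \left(-94391\right) \frac{29}{70} = - \frac{2737339}{70}$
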